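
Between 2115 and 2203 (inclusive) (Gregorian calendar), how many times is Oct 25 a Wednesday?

12

Track Oct 25's weekday year by year (advancing +1, or +2 across a Feb 29):
  2115: Fri  2116: Sun (+2)  2117: Mon (+1)  2118: Tue (+1)  2119: Wed (+1) ✓
  2120: Fri (+2)  2121: Sat (+1)  2122: Sun (+1)  2123: Mon (+1)  2124: Wed (+2) ✓
  2125: Thu (+1)  2126: Fri (+1)  2127: Sat (+1)  2128: Mon (+2)  … (61 more years) …
  2190: Mon (+1)  2191: Tue (+1)  2192: Thu (+2)  2193: Fri (+1)  2194: Sat (+1)
  2195: Sun (+1)  2196: Tue (+2)  2197: Wed (+1) ✓  2198: Thu (+1)  2199: Fri (+1)
  2200: Sat (+1)  2201: Sun (+1)  2202: Mon (+1)  2203: Tue (+1)
Wednesday years: 2119, 2124, 2130, 2141, 2147, 2152, 2158, 2169, 2175, 2180, 2186, 2197 — 12 in total.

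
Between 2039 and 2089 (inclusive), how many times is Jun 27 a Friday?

7

Track Jun 27's weekday year by year (advancing +1, or +2 across a Feb 29):
  2039: Mon  2040: Wed (+2)  2041: Thu (+1)  2042: Fri (+1) ✓  2043: Sat (+1)
  2044: Mon (+2)  2045: Tue (+1)  2046: Wed (+1)  2047: Thu (+1)  2048: Sat (+2)
  2049: Sun (+1)  2050: Mon (+1)  2051: Tue (+1)  2052: Thu (+2)  … (23 more years) …
  2076: Sat (+2)  2077: Sun (+1)  2078: Mon (+1)  2079: Tue (+1)  2080: Thu (+2)
  2081: Fri (+1) ✓  2082: Sat (+1)  2083: Sun (+1)  2084: Tue (+2)  2085: Wed (+1)
  2086: Thu (+1)  2087: Fri (+1) ✓  2088: Sun (+2)  2089: Mon (+1)
Friday years: 2042, 2053, 2059, 2064, 2070, 2081, 2087 — 7 in total.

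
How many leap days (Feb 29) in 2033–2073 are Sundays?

1

Leap years in 2033–2073: 10 of them.
Feb 29 weekday advances by 5 (mod 7) from one leap year to the next four years later (or differs when a century non-leap intervenes).
Leap-day weekdays: 2036:Fri 2040:Wed 2044:Mon 2048:Sat 2052:Thu 2056:Tue 2060:Sun✓ 2064:Fri 2068:Wed 2072:Mon
Sunday: 2060 → 1.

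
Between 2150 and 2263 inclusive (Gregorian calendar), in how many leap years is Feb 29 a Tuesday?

Leap years in 2150–2263: 27 of them.
Feb 29 weekday advances by 5 (mod 7) from one leap year to the next four years later (or differs when a century non-leap intervenes).
Leap-day weekdays: 2152:Tue✓ 2156:Sun 2160:Fri 2164:Wed 2168:Mon 2172:Sat 2176:Thu 2180:Tue✓ 2184:Sun 2188:Fri 2192:Wed 2196:Mon 2204:Wed 2208:Mon 2212:Sat 2216:Thu 2220:Tue✓ 2224:Sun 2228:Fri 2232:Wed 2236:Mon 2240:Sat 2244:Thu 2248:Tue✓ 2252:Sun 2256:Fri 2260:Wed
Tuesday: 2152, 2180, 2220, 2248 → 4.

4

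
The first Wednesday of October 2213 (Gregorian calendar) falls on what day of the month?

6

October 1, 2213 is a Friday, so the first Wednesday is the 6th.
The first Wednesday is 6 + 0 = 6.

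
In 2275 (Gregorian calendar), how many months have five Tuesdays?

A month of length L has five Tuesdays iff its first Tuesday is on day ≤ L−28 (so day 1–3 in a 31-day month, 1–2 in a 30-day month, day 1 in a leap February).
Checking each month of 2275: Jan starts Fri (31d); Feb starts Mon (28d); Mar starts Mon (31d) ✓; Apr starts Thu (30d); May starts Sat (31d); Jun starts Tue (30d) ✓; Jul starts Thu (31d); Aug starts Sun (31d) ✓; Sep starts Wed (30d); Oct starts Fri (31d); Nov starts Mon (30d) ✓; Dec starts Wed (31d).
Five-Tuesday months: March, June, August, November → 4.

4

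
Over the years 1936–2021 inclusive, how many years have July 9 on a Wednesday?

Track July 9's weekday year by year (advancing +1, or +2 across a Feb 29):
  1936: Thu  1937: Fri (+1)  1938: Sat (+1)  1939: Sun (+1)  1940: Tue (+2)
  1941: Wed (+1) ✓  1942: Thu (+1)  1943: Fri (+1)  1944: Sun (+2)  1945: Mon (+1)
  1946: Tue (+1)  1947: Wed (+1) ✓  1948: Fri (+2)  1949: Sat (+1)  … (58 more years) …
  2008: Wed (+2) ✓  2009: Thu (+1)  2010: Fri (+1)  2011: Sat (+1)  2012: Mon (+2)
  2013: Tue (+1)  2014: Wed (+1) ✓  2015: Thu (+1)  2016: Sat (+2)  2017: Sun (+1)
  2018: Mon (+1)  2019: Tue (+1)  2020: Thu (+2)  2021: Fri (+1)
Wednesday years: 1941, 1947, 1952, 1958, 1969, 1975, 1980, 1986, 1997, 2003, 2008, 2014 — 12 in total.

12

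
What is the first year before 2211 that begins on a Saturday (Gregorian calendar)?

2203

Jan 1 advances by 2 weekdays after a leap year and by 1 after a common year.
2211: Jan 1 is Tuesday.
2210: Monday
2209: Sunday
2208: Friday (leap)
2207: Thursday
2206: Wednesday
2205: Tuesday
2204: Sunday (leap)
2203: Saturday
2203 begins on a Saturday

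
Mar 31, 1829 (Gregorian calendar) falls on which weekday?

Tuesday

January 1, 1829 is a Thursday.
March 31 is day 90 of the year, i.e. 89 days after Jan 1.
89 mod 7 = 5, so advance 5 weekdays from Thursday: Tuesday.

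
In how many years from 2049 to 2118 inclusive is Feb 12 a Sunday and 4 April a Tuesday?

Check each year's weekday for Feb 12 and 4 April:
  2049: Fri/Sun  2050: Sat/Mon  2051: Sun/Tue ✓  2052: Mon/Thu  2053: Wed/Fri  2054: Thu/Sat  2055: Fri/Sun  2056: Sat/Tue  2057: Mon/Wed  2058: Tue/Thu  2059: Wed/Fri  2060: Thu/Sun  2061: Sat/Mon  2062: Sun/Tue ✓  …(42 more)…  2105: Thu/Sat  2106: Fri/Sun  2107: Sat/Mon  2108: Sun/Wed  2109: Tue/Thu  2110: Wed/Fri  2111: Thu/Sat  2112: Fri/Mon  2113: Sun/Tue ✓  2114: Mon/Wed  2115: Tue/Thu  2116: Wed/Sat  2117: Fri/Sun  2118: Sat/Mon
Both conditions hold in: 2051, 2062, 2073, 2079, 2090, 2102, 2113 — 7.

7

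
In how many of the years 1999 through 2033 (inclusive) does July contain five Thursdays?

15

July has 31 days; it has five Thursdays when Thursday falls among the first (month-length − 28) days — i.e. when July 1 is one of Thursday/Wednesday/Tuesday.
July 1 by year: 1999:Thu✓ 2000:Sat 2001:Sun 2002:Mon 2003:Tue✓ 2004:Thu✓ 2005:Fri 2006:Sat 2007:Sun 2008:Tue✓ 2009:Wed✓ 2010:Thu✓ 2011:Fri 2012:Sun 2013:Mon …(5 more)… 2019:Mon 2020:Wed✓ 2021:Thu✓ 2022:Fri 2023:Sat 2024:Mon 2025:Tue✓ 2026:Wed✓ 2027:Thu✓ 2028:Sat 2029:Sun 2030:Mon 2031:Tue✓ 2032:Thu✓ 2033:Fri
Years with five Thursdays: 1999, 2003, 2004, 2008, 2009, 2010, 2014, 2015, 2020, 2021, 2025, 2026, 2027, 2031, 2032 → 15.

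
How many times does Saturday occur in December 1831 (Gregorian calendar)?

5

December 1831 has 31 days and begins on Thursday.
The first Saturday is December 3.
Saturdays fall on 3, 10, 17, 24, 31 — that's 5.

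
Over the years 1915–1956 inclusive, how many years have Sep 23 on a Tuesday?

Track Sep 23's weekday year by year (advancing +1, or +2 across a Feb 29):
  1915: Thu  1916: Sat (+2)  1917: Sun (+1)  1918: Mon (+1)  1919: Tue (+1) ✓
  1920: Thu (+2)  1921: Fri (+1)  1922: Sat (+1)  1923: Sun (+1)  1924: Tue (+2) ✓
  1925: Wed (+1)  1926: Thu (+1)  1927: Fri (+1)  1928: Sun (+2)  … (14 more years) …
  1943: Thu (+1)  1944: Sat (+2)  1945: Sun (+1)  1946: Mon (+1)  1947: Tue (+1) ✓
  1948: Thu (+2)  1949: Fri (+1)  1950: Sat (+1)  1951: Sun (+1)  1952: Tue (+2) ✓
  1953: Wed (+1)  1954: Thu (+1)  1955: Fri (+1)  1956: Sun (+2)
Tuesday years: 1919, 1924, 1930, 1941, 1947, 1952 — 6 in total.

6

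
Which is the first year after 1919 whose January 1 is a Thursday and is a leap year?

1920

Jan 1 advances by 2 weekdays after a leap year and by 1 after a common year.
1919: Jan 1 is Wednesday.
1920: Thursday (leap)
1920 begins on a Thursday and is a leap year.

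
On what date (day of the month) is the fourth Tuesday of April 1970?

28

April 1, 1970 is a Wednesday, so the first Tuesday is the 7th.
The fourth Tuesday is 7 + 21 = 28.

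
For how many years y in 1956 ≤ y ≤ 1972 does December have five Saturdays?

7

December has 31 days; it has five Saturdays when Saturday falls among the first (month-length − 28) days — i.e. when December 1 is one of Saturday/Friday/Thursday.
December 1 by year: 1956:Sat✓ 1957:Sun 1958:Mon 1959:Tue 1960:Thu✓ 1961:Fri✓ 1962:Sat✓ 1963:Sun 1964:Tue 1965:Wed 1966:Thu✓ 1967:Fri✓ 1968:Sun 1969:Mon 1970:Tue 1971:Wed 1972:Fri✓
Years with five Saturdays: 1956, 1960, 1961, 1962, 1966, 1967, 1972 → 7.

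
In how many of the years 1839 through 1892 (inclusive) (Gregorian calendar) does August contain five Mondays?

August has 31 days; it has five Mondays when Monday falls among the first (month-length − 28) days — i.e. when August 1 is one of Monday/Sunday/Saturday.
August 1 by year: 1839:Thu 1840:Sat✓ 1841:Sun✓ 1842:Mon✓ 1843:Tue 1844:Thu 1845:Fri 1846:Sat✓ 1847:Sun✓ 1848:Tue 1849:Wed 1850:Thu 1851:Fri 1852:Sun✓ 1853:Mon✓ …(24 more)… 1878:Thu 1879:Fri 1880:Sun✓ 1881:Mon✓ 1882:Tue 1883:Wed 1884:Fri 1885:Sat✓ 1886:Sun✓ 1887:Mon✓ 1888:Wed 1889:Thu 1890:Fri 1891:Sat✓ 1892:Mon✓
Years with five Mondays: 1840, 1841, 1842, 1846, 1847, 1852, 1853, 1857, 1858, 1859, 1863, 1864, 1868, 1869, 1870, 1874, 1875, 1880, 1881, 1885, 1886, 1887, 1891, 1892 → 24.

24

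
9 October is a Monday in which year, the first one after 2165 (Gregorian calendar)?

2169

From one year to the next, a fixed date's weekday advances by 1, or by 2 when a Feb 29 lies between the two dates.
2165: October 9 is Wednesday.
2166: Thursday (+1)
2167: Friday (+1)
2168: Sunday (+2)
2169: Monday (+1)
9 October falls on a Monday in 2169.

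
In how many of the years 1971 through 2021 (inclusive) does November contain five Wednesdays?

14

November has 30 days; it has five Wednesdays when Wednesday falls among the first (month-length − 28) days — i.e. when November 1 is one of Wednesday/Tuesday.
November 1 by year: 1971:Mon 1972:Wed✓ 1973:Thu 1974:Fri 1975:Sat 1976:Mon 1977:Tue✓ 1978:Wed✓ 1979:Thu 1980:Sat 1981:Sun 1982:Mon 1983:Tue✓ 1984:Thu 1985:Fri …(21 more)… 2007:Thu 2008:Sat 2009:Sun 2010:Mon 2011:Tue✓ 2012:Thu 2013:Fri 2014:Sat 2015:Sun 2016:Tue✓ 2017:Wed✓ 2018:Thu 2019:Fri 2020:Sun 2021:Mon
Years with five Wednesdays: 1972, 1977, 1978, 1983, 1988, 1989, 1994, 1995, 2000, 2005, 2006, 2011, 2016, 2017 → 14.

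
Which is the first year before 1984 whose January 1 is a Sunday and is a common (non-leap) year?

Jan 1 advances by 2 weekdays after a leap year and by 1 after a common year.
1984: Jan 1 is Sunday (leap).
1983: Saturday
1982: Friday
1981: Thursday
1980: Tuesday (leap)
1979: Monday
1978: Sunday
1978 begins on a Sunday and is a common year.

1978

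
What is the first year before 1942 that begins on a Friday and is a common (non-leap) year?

Jan 1 advances by 2 weekdays after a leap year and by 1 after a common year.
1942: Jan 1 is Thursday.
1941: Wednesday
1940: Monday (leap)
1939: Sunday
1938: Saturday
1937: Friday
1937 begins on a Friday and is a common year.

1937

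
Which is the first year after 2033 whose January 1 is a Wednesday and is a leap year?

2048

Jan 1 advances by 2 weekdays after a leap year and by 1 after a common year.
2033: Jan 1 is Saturday.
2034: Sunday
2035: Monday
2036: Tuesday (leap)
2037: Thursday
2038: Friday
2039: Saturday
2040: Sunday (leap)
2041: Tuesday
2042: Wednesday
2043: Thursday
2044: Friday (leap)
2045: Sunday
2046: Monday
2047: Tuesday
2048: Wednesday (leap)
2048 begins on a Wednesday and is a leap year.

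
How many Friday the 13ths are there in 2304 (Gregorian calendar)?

1

Check the 13th of each month of 2304: Jan 13: Wed, Feb 13: Sat, Mar 13: Sun, Apr 13: Wed, May 13: Fri, Jun 13: Mon, Jul 13: Wed, Aug 13: Sat, Sep 13: Tue, Oct 13: Thu, Nov 13: Sun, Dec 13: Tue.
Friday occurs in May — 1 month.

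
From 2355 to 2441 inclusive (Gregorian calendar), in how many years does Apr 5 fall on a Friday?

Track Apr 5's weekday year by year (advancing +1, or +2 across a Feb 29):
  2355: Tue  2356: Thu (+2)  2357: Fri (+1) ✓  2358: Sat (+1)  2359: Sun (+1)
  2360: Tue (+2)  2361: Wed (+1)  2362: Thu (+1)  2363: Fri (+1) ✓  2364: Sun (+2)
  2365: Mon (+1)  2366: Tue (+1)  2367: Wed (+1)  2368: Fri (+2) ✓  … (59 more years) …
  2428: Wed (+2)  2429: Thu (+1)  2430: Fri (+1) ✓  2431: Sat (+1)  2432: Mon (+2)
  2433: Tue (+1)  2434: Wed (+1)  2435: Thu (+1)  2436: Sat (+2)  2437: Sun (+1)
  2438: Mon (+1)  2439: Tue (+1)  2440: Thu (+2)  2441: Fri (+1) ✓
Friday years: 2357, 2363, 2368, 2374, 2385, 2391, 2396, 2402, 2413, 2419, 2424, 2430, 2441 — 13 in total.

13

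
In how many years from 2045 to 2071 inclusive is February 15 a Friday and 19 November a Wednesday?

Check each year's weekday for February 15 and 19 November:
  2045: Wed/Sun  2046: Thu/Mon  2047: Fri/Tue  2048: Sat/Thu  2049: Mon/Fri  2050: Tue/Sat  2051: Wed/Sun  2052: Thu/Tue  2053: Sat/Wed  2054: Sun/Thu  2055: Mon/Fri  2056: Tue/Sun  2057: Thu/Mon  2058: Fri/Tue  2059: Sat/Wed  2060: Sun/Fri  2061: Tue/Sat  2062: Wed/Sun  2063: Thu/Mon  2064: Fri/Wed ✓  2065: Sun/Thu  2066: Mon/Fri  2067: Tue/Sat  2068: Wed/Mon  2069: Fri/Tue  2070: Sat/Wed  2071: Sun/Thu
Both conditions hold in: 2064 — 1.

1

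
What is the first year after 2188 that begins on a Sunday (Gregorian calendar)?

Jan 1 advances by 2 weekdays after a leap year and by 1 after a common year.
2188: Jan 1 is Tuesday (leap).
2189: Thursday
2190: Friday
2191: Saturday
2192: Sunday (leap)
2192 begins on a Sunday

2192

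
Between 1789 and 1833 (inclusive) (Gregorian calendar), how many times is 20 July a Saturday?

7

Track 20 July's weekday year by year (advancing +1, or +2 across a Feb 29):
  1789: Mon  1790: Tue (+1)  1791: Wed (+1)  1792: Fri (+2)  1793: Sat (+1) ✓
  1794: Sun (+1)  1795: Mon (+1)  1796: Wed (+2)  1797: Thu (+1)  1798: Fri (+1)
  1799: Sat (+1) ✓  1800: Sun (+1)  1801: Mon (+1)  1802: Tue (+1)  … (17 more years) …
  1820: Thu (+2)  1821: Fri (+1)  1822: Sat (+1) ✓  1823: Sun (+1)  1824: Tue (+2)
  1825: Wed (+1)  1826: Thu (+1)  1827: Fri (+1)  1828: Sun (+2)  1829: Mon (+1)
  1830: Tue (+1)  1831: Wed (+1)  1832: Fri (+2)  1833: Sat (+1) ✓
Saturday years: 1793, 1799, 1805, 1811, 1816, 1822, 1833 — 7 in total.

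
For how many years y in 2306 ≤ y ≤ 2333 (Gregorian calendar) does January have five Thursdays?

12

January has 31 days; it has five Thursdays when Thursday falls among the first (month-length − 28) days — i.e. when January 1 is one of Thursday/Wednesday/Tuesday.
January 1 by year: 2306:Mon 2307:Tue✓ 2308:Wed✓ 2309:Fri 2310:Sat 2311:Sun 2312:Mon 2313:Wed✓ 2314:Thu✓ 2315:Fri 2316:Sat 2317:Mon 2318:Tue✓ 2319:Wed✓ 2320:Thu✓ 2321:Sat 2322:Sun 2323:Mon 2324:Tue✓ 2325:Thu✓ 2326:Fri 2327:Sat 2328:Sun 2329:Tue✓ 2330:Wed✓ 2331:Thu✓ 2332:Fri 2333:Sun
Years with five Thursdays: 2307, 2308, 2313, 2314, 2318, 2319, 2320, 2324, 2325, 2329, 2330, 2331 → 12.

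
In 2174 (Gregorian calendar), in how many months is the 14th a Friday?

Check the 14th of each month of 2174: Jan 14: Fri, Feb 14: Mon, Mar 14: Mon, Apr 14: Thu, May 14: Sat, Jun 14: Tue, Jul 14: Thu, Aug 14: Sun, Sep 14: Wed, Oct 14: Fri, Nov 14: Mon, Dec 14: Wed.
Friday occurs in January, October — 2 months.

2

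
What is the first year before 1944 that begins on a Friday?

Jan 1 advances by 2 weekdays after a leap year and by 1 after a common year.
1944: Jan 1 is Saturday (leap).
1943: Friday
1943 begins on a Friday

1943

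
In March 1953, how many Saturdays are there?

4

March 1953 has 31 days and begins on Sunday.
The first Saturday is March 7.
Saturdays fall on 7, 14, 21, 28 — that's 4.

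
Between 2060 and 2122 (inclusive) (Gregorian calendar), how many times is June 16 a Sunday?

Track June 16's weekday year by year (advancing +1, or +2 across a Feb 29):
  2060: Wed  2061: Thu (+1)  2062: Fri (+1)  2063: Sat (+1)  2064: Mon (+2)
  2065: Tue (+1)  2066: Wed (+1)  2067: Thu (+1)  2068: Sat (+2)  2069: Sun (+1) ✓
  2070: Mon (+1)  2071: Tue (+1)  2072: Thu (+2)  2073: Fri (+1)  … (35 more years) …
  2109: Sun (+1) ✓  2110: Mon (+1)  2111: Tue (+1)  2112: Thu (+2)  2113: Fri (+1)
  2114: Sat (+1)  2115: Sun (+1) ✓  2116: Tue (+2)  2117: Wed (+1)  2118: Thu (+1)
  2119: Fri (+1)  2120: Sun (+2) ✓  2121: Mon (+1)  2122: Tue (+1)
Sunday years: 2069, 2075, 2080, 2086, 2097, 2109, 2115, 2120 — 8 in total.

8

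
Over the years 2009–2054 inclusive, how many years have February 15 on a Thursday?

Track February 15's weekday year by year (advancing +1, or +2 across a Feb 29):
  2009: Sun  2010: Mon (+1)  2011: Tue (+1)  2012: Wed (+1)  2013: Fri (+2)
  2014: Sat (+1)  2015: Sun (+1)  2016: Mon (+1)  2017: Wed (+2)  2018: Thu (+1) ✓
  2019: Fri (+1)  2020: Sat (+1)  2021: Mon (+2)  2022: Tue (+1)  … (18 more years) …
  2041: Fri (+2)  2042: Sat (+1)  2043: Sun (+1)  2044: Mon (+1)  2045: Wed (+2)
  2046: Thu (+1) ✓  2047: Fri (+1)  2048: Sat (+1)  2049: Mon (+2)  2050: Tue (+1)
  2051: Wed (+1)  2052: Thu (+1) ✓  2053: Sat (+2)  2054: Sun (+1)
Thursday years: 2018, 2024, 2029, 2035, 2046, 2052 — 6 in total.

6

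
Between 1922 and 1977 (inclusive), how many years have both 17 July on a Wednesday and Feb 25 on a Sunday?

2

Check each year's weekday for 17 July and Feb 25:
  1922: Mon/Sat  1923: Tue/Sun  1924: Thu/Mon  1925: Fri/Wed  1926: Sat/Thu  1927: Sun/Fri  1928: Tue/Sat  1929: Wed/Mon  1930: Thu/Tue  1931: Fri/Wed  1932: Sun/Thu  1933: Mon/Sat  1934: Tue/Sun  1935: Wed/Mon  …(28 more)…  1964: Fri/Tue  1965: Sat/Thu  1966: Sun/Fri  1967: Mon/Sat  1968: Wed/Sun ✓  1969: Thu/Tue  1970: Fri/Wed  1971: Sat/Thu  1972: Mon/Fri  1973: Tue/Sun  1974: Wed/Mon  1975: Thu/Tue  1976: Sat/Wed  1977: Sun/Fri
Both conditions hold in: 1940, 1968 — 2.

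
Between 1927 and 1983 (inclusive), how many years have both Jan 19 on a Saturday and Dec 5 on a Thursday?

Check each year's weekday for Jan 19 and Dec 5:
  1927: Wed/Mon  1928: Thu/Wed  1929: Sat/Thu ✓  1930: Sun/Fri  1931: Mon/Sat  1932: Tue/Mon  1933: Thu/Tue  1934: Fri/Wed  1935: Sat/Thu ✓  1936: Sun/Sat  1937: Tue/Sun  1938: Wed/Mon  1939: Thu/Tue  1940: Fri/Thu  …(29 more)…  1970: Mon/Sat  1971: Tue/Sun  1972: Wed/Tue  1973: Fri/Wed  1974: Sat/Thu ✓  1975: Sun/Fri  1976: Mon/Sun  1977: Wed/Mon  1978: Thu/Tue  1979: Fri/Wed  1980: Sat/Fri  1981: Mon/Sat  1982: Tue/Sun  1983: Wed/Mon
Both conditions hold in: 1929, 1935, 1946, 1957, 1963, 1974 — 6.

6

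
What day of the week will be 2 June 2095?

January 1, 2095 is a Saturday.
June 2 is day 153 of the year, i.e. 152 days after Jan 1.
152 mod 7 = 5, so advance 5 weekdays from Saturday: Thursday.

Thursday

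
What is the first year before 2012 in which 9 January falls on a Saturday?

2010

From one year to the next, a fixed date's weekday advances by 1, or by 2 when a Feb 29 lies between the two dates.
2012: January 9 is Monday.
2011: Sunday (−1)
2010: Saturday (−1)
9 January falls on a Saturday in 2010.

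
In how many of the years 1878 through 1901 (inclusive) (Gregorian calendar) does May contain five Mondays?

10

May has 31 days; it has five Mondays when Monday falls among the first (month-length − 28) days — i.e. when May 1 is one of Monday/Sunday/Saturday.
May 1 by year: 1878:Wed 1879:Thu 1880:Sat✓ 1881:Sun✓ 1882:Mon✓ 1883:Tue 1884:Thu 1885:Fri 1886:Sat✓ 1887:Sun✓ 1888:Tue 1889:Wed 1890:Thu 1891:Fri 1892:Sun✓ 1893:Mon✓ 1894:Tue 1895:Wed 1896:Fri 1897:Sat✓ 1898:Sun✓ 1899:Mon✓ 1900:Tue 1901:Wed
Years with five Mondays: 1880, 1881, 1882, 1886, 1887, 1892, 1893, 1897, 1898, 1899 → 10.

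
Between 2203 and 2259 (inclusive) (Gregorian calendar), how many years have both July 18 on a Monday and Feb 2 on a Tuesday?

Check each year's weekday for July 18 and Feb 2:
  2203: Mon/Wed  2204: Wed/Thu  2205: Thu/Sat  2206: Fri/Sun  2207: Sat/Mon  2208: Mon/Tue ✓  2209: Tue/Thu  2210: Wed/Fri  2211: Thu/Sat  2212: Sat/Sun  2213: Sun/Tue  2214: Mon/Wed  2215: Tue/Thu  2216: Thu/Fri  …(29 more)…  2246: Sat/Mon  2247: Sun/Tue  2248: Tue/Wed  2249: Wed/Fri  2250: Thu/Sat  2251: Fri/Sun  2252: Sun/Mon  2253: Mon/Wed  2254: Tue/Thu  2255: Wed/Fri  2256: Fri/Sat  2257: Sat/Mon  2258: Sun/Tue  2259: Mon/Wed
Both conditions hold in: 2208, 2236 — 2.

2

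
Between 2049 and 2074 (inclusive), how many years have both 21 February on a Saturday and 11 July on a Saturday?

3

Check each year's weekday for 21 February and 11 July:
  2049: Sun/Sun  2050: Mon/Mon  2051: Tue/Tue  2052: Wed/Thu  2053: Fri/Fri  2054: Sat/Sat ✓  2055: Sun/Sun  2056: Mon/Tue  2057: Wed/Wed  2058: Thu/Thu  2059: Fri/Fri  2060: Sat/Sun  2061: Mon/Mon  2062: Tue/Tue  2063: Wed/Wed  2064: Thu/Fri  2065: Sat/Sat ✓  2066: Sun/Sun  2067: Mon/Mon  2068: Tue/Wed  2069: Thu/Thu  2070: Fri/Fri  2071: Sat/Sat ✓  2072: Sun/Mon  2073: Tue/Tue  2074: Wed/Wed
Both conditions hold in: 2054, 2065, 2071 — 3.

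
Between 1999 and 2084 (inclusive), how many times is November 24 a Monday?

Track November 24's weekday year by year (advancing +1, or +2 across a Feb 29):
  1999: Wed  2000: Fri (+2)  2001: Sat (+1)  2002: Sun (+1)  2003: Mon (+1) ✓
  2004: Wed (+2)  2005: Thu (+1)  2006: Fri (+1)  2007: Sat (+1)  2008: Mon (+2) ✓
  2009: Tue (+1)  2010: Wed (+1)  2011: Thu (+1)  2012: Sat (+2)  … (58 more years) …
  2071: Tue (+1)  2072: Thu (+2)  2073: Fri (+1)  2074: Sat (+1)  2075: Sun (+1)
  2076: Tue (+2)  2077: Wed (+1)  2078: Thu (+1)  2079: Fri (+1)  2080: Sun (+2)
  2081: Mon (+1) ✓  2082: Tue (+1)  2083: Wed (+1)  2084: Fri (+2)
Monday years: 2003, 2008, 2014, 2025, 2031, 2036, 2042, 2053, 2059, 2064, 2070, 2081 — 12 in total.

12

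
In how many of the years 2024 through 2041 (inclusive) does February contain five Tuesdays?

February has 28 days (29 in leap years); it has five Tuesdays when Tuesday falls among the first (month-length − 28) days — i.e. when February 1 is Tuesday in a leap year (never in a common year).
February 1 by year: 2024:Thu 2025:Sat 2026:Sun 2027:Mon 2028:Tue✓ 2029:Thu 2030:Fri 2031:Sat 2032:Sun 2033:Tue 2034:Wed 2035:Thu 2036:Fri 2037:Sun 2038:Mon 2039:Tue 2040:Wed 2041:Fri
Years with five Tuesdays: 2028 → 1.

1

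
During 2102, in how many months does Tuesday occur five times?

4

A month of length L has five Tuesdays iff its first Tuesday is on day ≤ L−28 (so day 1–3 in a 31-day month, 1–2 in a 30-day month, day 1 in a leap February).
Checking each month of 2102: Jan starts Sun (31d) ✓; Feb starts Wed (28d); Mar starts Wed (31d); Apr starts Sat (30d); May starts Mon (31d) ✓; Jun starts Thu (30d); Jul starts Sat (31d); Aug starts Tue (31d) ✓; Sep starts Fri (30d); Oct starts Sun (31d) ✓; Nov starts Wed (30d); Dec starts Fri (31d).
Five-Tuesday months: January, May, August, October → 4.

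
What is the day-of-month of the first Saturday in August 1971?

August 1, 1971 is a Sunday, so the first Saturday is the 7th.
The first Saturday is 7 + 0 = 7.

7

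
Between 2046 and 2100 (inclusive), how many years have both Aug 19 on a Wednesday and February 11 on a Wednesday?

6

Check each year's weekday for Aug 19 and February 11:
  2046: Sun/Sun  2047: Mon/Mon  2048: Wed/Tue  2049: Thu/Thu  2050: Fri/Fri  2051: Sat/Sat  2052: Mon/Sun  2053: Tue/Tue  2054: Wed/Wed ✓  2055: Thu/Thu  2056: Sat/Fri  2057: Sun/Sun  2058: Mon/Mon  2059: Tue/Tue  …(27 more)…  2087: Tue/Tue  2088: Thu/Wed  2089: Fri/Fri  2090: Sat/Sat  2091: Sun/Sun  2092: Tue/Mon  2093: Wed/Wed ✓  2094: Thu/Thu  2095: Fri/Fri  2096: Sun/Sat  2097: Mon/Mon  2098: Tue/Tue  2099: Wed/Wed ✓  2100: Thu/Thu
Both conditions hold in: 2054, 2065, 2071, 2082, 2093, 2099 — 6.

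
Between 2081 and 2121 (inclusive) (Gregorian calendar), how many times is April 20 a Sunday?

Track April 20's weekday year by year (advancing +1, or +2 across a Feb 29):
  2081: Sun ✓  2082: Mon (+1)  2083: Tue (+1)  2084: Thu (+2)  2085: Fri (+1)
  2086: Sat (+1)  2087: Sun (+1) ✓  2088: Tue (+2)  2089: Wed (+1)  2090: Thu (+1)
  2091: Fri (+1)  2092: Sun (+2) ✓  2093: Mon (+1)  2094: Tue (+1)  … (13 more years) …
  2108: Fri (+2)  2109: Sat (+1)  2110: Sun (+1) ✓  2111: Mon (+1)  2112: Wed (+2)
  2113: Thu (+1)  2114: Fri (+1)  2115: Sat (+1)  2116: Mon (+2)  2117: Tue (+1)
  2118: Wed (+1)  2119: Thu (+1)  2120: Sat (+2)  2121: Sun (+1) ✓
Sunday years: 2081, 2087, 2092, 2098, 2104, 2110, 2121 — 7 in total.

7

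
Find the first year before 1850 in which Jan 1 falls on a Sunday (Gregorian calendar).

Jan 1 advances by 2 weekdays after a leap year and by 1 after a common year.
1850: Jan 1 is Tuesday.
1849: Monday
1848: Saturday (leap)
1847: Friday
1846: Thursday
1845: Wednesday
1844: Monday (leap)
1843: Sunday
1843 begins on a Sunday

1843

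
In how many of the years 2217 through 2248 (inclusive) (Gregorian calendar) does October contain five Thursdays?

14

October has 31 days; it has five Thursdays when Thursday falls among the first (month-length − 28) days — i.e. when October 1 is one of Thursday/Wednesday/Tuesday.
October 1 by year: 2217:Wed✓ 2218:Thu✓ 2219:Fri 2220:Sun 2221:Mon 2222:Tue✓ 2223:Wed✓ 2224:Fri 2225:Sat 2226:Sun 2227:Mon 2228:Wed✓ 2229:Thu✓ 2230:Fri 2231:Sat 2232:Mon 2233:Tue✓ 2234:Wed✓ 2235:Thu✓ 2236:Sat 2237:Sun 2238:Mon 2239:Tue✓ 2240:Thu✓ 2241:Fri 2242:Sat 2243:Sun 2244:Tue✓ 2245:Wed✓ 2246:Thu✓ 2247:Fri 2248:Sun
Years with five Thursdays: 2217, 2218, 2222, 2223, 2228, 2229, 2233, 2234, 2235, 2239, 2240, 2244, 2245, 2246 → 14.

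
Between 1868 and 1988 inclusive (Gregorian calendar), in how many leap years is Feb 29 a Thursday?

4

Leap years in 1868–1988: 30 of them.
Feb 29 weekday advances by 5 (mod 7) from one leap year to the next four years later (or differs when a century non-leap intervenes).
Leap-day weekdays: 1868:Sat 1872:Thu✓ 1876:Tue 1880:Sun 1884:Fri 1888:Wed 1892:Mon 1896:Sat 1904:Mon 1908:Sat 1912:Thu✓ 1916:Tue 1920:Sun …(4 more)… 1940:Thu✓ 1944:Tue 1948:Sun 1952:Fri 1956:Wed 1960:Mon 1964:Sat 1968:Thu✓ 1972:Tue 1976:Sun 1980:Fri 1984:Wed 1988:Mon
Thursday: 1872, 1912, 1940, 1968 → 4.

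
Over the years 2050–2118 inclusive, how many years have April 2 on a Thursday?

10

Track April 2's weekday year by year (advancing +1, or +2 across a Feb 29):
  2050: Sat  2051: Sun (+1)  2052: Tue (+2)  2053: Wed (+1)  2054: Thu (+1) ✓
  2055: Fri (+1)  2056: Sun (+2)  2057: Mon (+1)  2058: Tue (+1)  2059: Wed (+1)
  2060: Fri (+2)  2061: Sat (+1)  2062: Sun (+1)  2063: Mon (+1)  … (41 more years) …
  2105: Thu (+1) ✓  2106: Fri (+1)  2107: Sat (+1)  2108: Mon (+2)  2109: Tue (+1)
  2110: Wed (+1)  2111: Thu (+1) ✓  2112: Sat (+2)  2113: Sun (+1)  2114: Mon (+1)
  2115: Tue (+1)  2116: Thu (+2) ✓  2117: Fri (+1)  2118: Sat (+1)
Thursday years: 2054, 2065, 2071, 2076, 2082, 2093, 2099, 2105, 2111, 2116 — 10 in total.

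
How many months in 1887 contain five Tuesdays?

4

A month of length L has five Tuesdays iff its first Tuesday is on day ≤ L−28 (so day 1–3 in a 31-day month, 1–2 in a 30-day month, day 1 in a leap February).
Checking each month of 1887: Jan starts Sat (31d); Feb starts Tue (28d); Mar starts Tue (31d) ✓; Apr starts Fri (30d); May starts Sun (31d) ✓; Jun starts Wed (30d); Jul starts Fri (31d); Aug starts Mon (31d) ✓; Sep starts Thu (30d); Oct starts Sat (31d); Nov starts Tue (30d) ✓; Dec starts Thu (31d).
Five-Tuesday months: March, May, August, November → 4.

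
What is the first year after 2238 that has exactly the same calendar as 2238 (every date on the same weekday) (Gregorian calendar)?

2249

Two years share a calendar iff Jan 1 falls on the same weekday and both are leap or both are common. 2238: Jan 1 is Monday, common year.
2239: Jan 1 Tuesday, common
2240: Jan 1 Wednesday, leap
2241: Jan 1 Friday, common
2242: Jan 1 Saturday, common
2243: Jan 1 Sunday, common
2244: Jan 1 Monday, leap
2245: Jan 1 Wednesday, common
2246: Jan 1 Thursday, common
2247: Jan 1 Friday, common
2248: Jan 1 Saturday, leap
2249: Jan 1 Monday, common
2249 matches on both conditions.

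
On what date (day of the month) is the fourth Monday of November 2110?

November 1, 2110 is a Saturday, so the first Monday is the 3rd.
The fourth Monday is 3 + 21 = 24.

24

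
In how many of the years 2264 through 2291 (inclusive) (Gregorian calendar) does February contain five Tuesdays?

February has 28 days (29 in leap years); it has five Tuesdays when Tuesday falls among the first (month-length − 28) days — i.e. when February 1 is Tuesday in a leap year (never in a common year).
February 1 by year: 2264:Mon 2265:Wed 2266:Thu 2267:Fri 2268:Sat 2269:Mon 2270:Tue 2271:Wed 2272:Thu 2273:Sat 2274:Sun 2275:Mon 2276:Tue✓ 2277:Thu 2278:Fri 2279:Sat 2280:Sun 2281:Tue 2282:Wed 2283:Thu 2284:Fri 2285:Sun 2286:Mon 2287:Tue 2288:Wed 2289:Fri 2290:Sat 2291:Sun
Years with five Tuesdays: 2276 → 1.

1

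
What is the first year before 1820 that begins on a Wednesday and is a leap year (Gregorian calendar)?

1812

Jan 1 advances by 2 weekdays after a leap year and by 1 after a common year.
1820: Jan 1 is Saturday (leap).
1819: Friday
1818: Thursday
1817: Wednesday
1816: Monday (leap)
1815: Sunday
1814: Saturday
1813: Friday
1812: Wednesday (leap)
1812 begins on a Wednesday and is a leap year.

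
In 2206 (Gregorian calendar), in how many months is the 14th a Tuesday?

Check the 14th of each month of 2206: Jan 14: Tue, Feb 14: Fri, Mar 14: Fri, Apr 14: Mon, May 14: Wed, Jun 14: Sat, Jul 14: Mon, Aug 14: Thu, Sep 14: Sun, Oct 14: Tue, Nov 14: Fri, Dec 14: Sun.
Tuesday occurs in January, October — 2 months.

2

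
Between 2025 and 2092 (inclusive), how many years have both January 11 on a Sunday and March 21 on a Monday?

Check each year's weekday for January 11 and March 21:
  2025: Sat/Fri  2026: Sun/Sat  2027: Mon/Sun  2028: Tue/Tue  2029: Thu/Wed  2030: Fri/Thu  2031: Sat/Fri  2032: Sun/Sun  2033: Tue/Mon  2034: Wed/Tue  2035: Thu/Wed  2036: Fri/Fri  2037: Sun/Sat  2038: Mon/Sun  …(40 more)…  2079: Wed/Tue  2080: Thu/Thu  2081: Sat/Fri  2082: Sun/Sat  2083: Mon/Sun  2084: Tue/Tue  2085: Thu/Wed  2086: Fri/Thu  2087: Sat/Fri  2088: Sun/Sun  2089: Tue/Mon  2090: Wed/Tue  2091: Thu/Wed  2092: Fri/Fri
Both conditions hold in: no year — 0.

0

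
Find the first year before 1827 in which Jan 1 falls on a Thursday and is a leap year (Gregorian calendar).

Jan 1 advances by 2 weekdays after a leap year and by 1 after a common year.
1827: Jan 1 is Monday.
1826: Sunday
1825: Saturday
1824: Thursday (leap)
1824 begins on a Thursday and is a leap year.

1824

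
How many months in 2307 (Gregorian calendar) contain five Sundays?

4

A month of length L has five Sundays iff its first Sunday is on day ≤ L−28 (so day 1–3 in a 31-day month, 1–2 in a 30-day month, day 1 in a leap February).
Checking each month of 2307: Jan starts Tue (31d); Feb starts Fri (28d); Mar starts Fri (31d) ✓; Apr starts Mon (30d); May starts Wed (31d); Jun starts Sat (30d) ✓; Jul starts Mon (31d); Aug starts Thu (31d); Sep starts Sun (30d) ✓; Oct starts Tue (31d); Nov starts Fri (30d); Dec starts Sun (31d) ✓.
Five-Sunday months: March, June, September, December → 4.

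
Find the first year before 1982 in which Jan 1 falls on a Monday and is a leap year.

1968

Jan 1 advances by 2 weekdays after a leap year and by 1 after a common year.
1982: Jan 1 is Friday.
1981: Thursday
1980: Tuesday (leap)
1979: Monday
1978: Sunday
1977: Saturday
1976: Thursday (leap)
1975: Wednesday
1974: Tuesday
1973: Monday
1972: Saturday (leap)
1971: Friday
1970: Thursday
1969: Wednesday
1968: Monday (leap)
1968 begins on a Monday and is a leap year.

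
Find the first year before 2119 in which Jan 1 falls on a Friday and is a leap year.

2112

Jan 1 advances by 2 weekdays after a leap year and by 1 after a common year.
2119: Jan 1 is Sunday.
2118: Saturday
2117: Friday
2116: Wednesday (leap)
2115: Tuesday
2114: Monday
2113: Sunday
2112: Friday (leap)
2112 begins on a Friday and is a leap year.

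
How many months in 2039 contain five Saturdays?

A month of length L has five Saturdays iff its first Saturday is on day ≤ L−28 (so day 1–3 in a 31-day month, 1–2 in a 30-day month, day 1 in a leap February).
Checking each month of 2039: Jan starts Sat (31d) ✓; Feb starts Tue (28d); Mar starts Tue (31d); Apr starts Fri (30d) ✓; May starts Sun (31d); Jun starts Wed (30d); Jul starts Fri (31d) ✓; Aug starts Mon (31d); Sep starts Thu (30d); Oct starts Sat (31d) ✓; Nov starts Tue (30d); Dec starts Thu (31d) ✓.
Five-Saturday months: January, April, July, October, December → 5.

5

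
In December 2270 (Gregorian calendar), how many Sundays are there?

December 2270 has 31 days and begins on Thursday.
The first Sunday is December 4.
Sundays fall on 4, 11, 18, 25 — that's 4.

4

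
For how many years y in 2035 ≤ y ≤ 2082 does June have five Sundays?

14

June has 30 days; it has five Sundays when Sunday falls among the first (month-length − 28) days — i.e. when June 1 is one of Sunday/Saturday.
June 1 by year: 2035:Fri 2036:Sun✓ 2037:Mon 2038:Tue 2039:Wed 2040:Fri 2041:Sat✓ 2042:Sun✓ 2043:Mon 2044:Wed 2045:Thu 2046:Fri 2047:Sat✓ 2048:Mon 2049:Tue …(18 more)… 2068:Fri 2069:Sat✓ 2070:Sun✓ 2071:Mon 2072:Wed 2073:Thu 2074:Fri 2075:Sat✓ 2076:Mon 2077:Tue 2078:Wed 2079:Thu 2080:Sat✓ 2081:Sun✓ 2082:Mon
Years with five Sundays: 2036, 2041, 2042, 2047, 2052, 2053, 2058, 2059, 2064, 2069, 2070, 2075, 2080, 2081 → 14.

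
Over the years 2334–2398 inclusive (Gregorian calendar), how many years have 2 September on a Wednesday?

Track 2 September's weekday year by year (advancing +1, or +2 across a Feb 29):
  2334: Sun  2335: Mon (+1)  2336: Wed (+2) ✓  2337: Thu (+1)  2338: Fri (+1)
  2339: Sat (+1)  2340: Mon (+2)  2341: Tue (+1)  2342: Wed (+1) ✓  2343: Thu (+1)
  2344: Sat (+2)  2345: Sun (+1)  2346: Mon (+1)  2347: Tue (+1)  … (37 more years) …
  2385: Mon (+1)  2386: Tue (+1)  2387: Wed (+1) ✓  2388: Fri (+2)  2389: Sat (+1)
  2390: Sun (+1)  2391: Mon (+1)  2392: Wed (+2) ✓  2393: Thu (+1)  2394: Fri (+1)
  2395: Sat (+1)  2396: Mon (+2)  2397: Tue (+1)  2398: Wed (+1) ✓
Wednesday years: 2336, 2342, 2353, 2359, 2364, 2370, 2381, 2387, 2392, 2398 — 10 in total.

10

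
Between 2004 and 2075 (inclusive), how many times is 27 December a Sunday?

10

Track 27 December's weekday year by year (advancing +1, or +2 across a Feb 29):
  2004: Mon  2005: Tue (+1)  2006: Wed (+1)  2007: Thu (+1)  2008: Sat (+2)
  2009: Sun (+1) ✓  2010: Mon (+1)  2011: Tue (+1)  2012: Thu (+2)  2013: Fri (+1)
  2014: Sat (+1)  2015: Sun (+1) ✓  2016: Tue (+2)  2017: Wed (+1)  … (44 more years) …
  2062: Wed (+1)  2063: Thu (+1)  2064: Sat (+2)  2065: Sun (+1) ✓  2066: Mon (+1)
  2067: Tue (+1)  2068: Thu (+2)  2069: Fri (+1)  2070: Sat (+1)  2071: Sun (+1) ✓
  2072: Tue (+2)  2073: Wed (+1)  2074: Thu (+1)  2075: Fri (+1)
Sunday years: 2009, 2015, 2020, 2026, 2037, 2043, 2048, 2054, 2065, 2071 — 10 in total.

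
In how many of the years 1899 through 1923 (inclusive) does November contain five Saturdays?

November has 30 days; it has five Saturdays when Saturday falls among the first (month-length − 28) days — i.e. when November 1 is one of Saturday/Friday.
November 1 by year: 1899:Wed 1900:Thu 1901:Fri✓ 1902:Sat✓ 1903:Sun 1904:Tue 1905:Wed 1906:Thu 1907:Fri✓ 1908:Sun 1909:Mon 1910:Tue 1911:Wed 1912:Fri✓ 1913:Sat✓ 1914:Sun 1915:Mon 1916:Wed 1917:Thu 1918:Fri✓ 1919:Sat✓ 1920:Mon 1921:Tue 1922:Wed 1923:Thu
Years with five Saturdays: 1901, 1902, 1907, 1912, 1913, 1918, 1919 → 7.

7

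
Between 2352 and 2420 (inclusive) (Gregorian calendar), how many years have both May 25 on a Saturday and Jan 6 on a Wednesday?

0

Check each year's weekday for May 25 and Jan 6:
  2352: Sun/Sun  2353: Mon/Tue  2354: Tue/Wed  2355: Wed/Thu  2356: Fri/Fri  2357: Sat/Sun  2358: Sun/Mon  2359: Mon/Tue  2360: Wed/Wed  2361: Thu/Fri  2362: Fri/Sat  2363: Sat/Sun  2364: Mon/Mon  2365: Tue/Wed  …(41 more)…  2407: Fri/Sat  2408: Sun/Sun  2409: Mon/Tue  2410: Tue/Wed  2411: Wed/Thu  2412: Fri/Fri  2413: Sat/Sun  2414: Sun/Mon  2415: Mon/Tue  2416: Wed/Wed  2417: Thu/Fri  2418: Fri/Sat  2419: Sat/Sun  2420: Mon/Mon
Both conditions hold in: no year — 0.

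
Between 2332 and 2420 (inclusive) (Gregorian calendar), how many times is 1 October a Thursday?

13

Track 1 October's weekday year by year (advancing +1, or +2 across a Feb 29):
  2332: Sat  2333: Sun (+1)  2334: Mon (+1)  2335: Tue (+1)  2336: Thu (+2) ✓
  2337: Fri (+1)  2338: Sat (+1)  2339: Sun (+1)  2340: Tue (+2)  2341: Wed (+1)
  2342: Thu (+1) ✓  2343: Fri (+1)  2344: Sun (+2)  2345: Mon (+1)  … (61 more years) …
  2407: Mon (+1)  2408: Wed (+2)  2409: Thu (+1) ✓  2410: Fri (+1)  2411: Sat (+1)
  2412: Mon (+2)  2413: Tue (+1)  2414: Wed (+1)  2415: Thu (+1) ✓  2416: Sat (+2)
  2417: Sun (+1)  2418: Mon (+1)  2419: Tue (+1)  2420: Thu (+2) ✓
Thursday years: 2336, 2342, 2353, 2359, 2364, 2370, 2381, 2387, 2392, 2398, 2409, 2415, 2420 — 13 in total.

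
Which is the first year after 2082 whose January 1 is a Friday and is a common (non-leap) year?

Jan 1 advances by 2 weekdays after a leap year and by 1 after a common year.
2082: Jan 1 is Thursday.
2083: Friday
2083 begins on a Friday and is a common year.

2083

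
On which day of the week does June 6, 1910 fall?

Monday

January 1, 1910 is a Saturday.
June 6 is day 157 of the year, i.e. 156 days after Jan 1.
156 mod 7 = 2, so advance 2 weekdays from Saturday: Monday.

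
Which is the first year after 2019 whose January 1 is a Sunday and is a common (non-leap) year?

2023

Jan 1 advances by 2 weekdays after a leap year and by 1 after a common year.
2019: Jan 1 is Tuesday.
2020: Wednesday (leap)
2021: Friday
2022: Saturday
2023: Sunday
2023 begins on a Sunday and is a common year.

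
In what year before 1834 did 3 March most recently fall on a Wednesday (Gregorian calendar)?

From one year to the next, a fixed date's weekday advances by 1, or by 2 when a Feb 29 lies between the two dates.
1834: March 3 is Monday.
1833: Sunday (−1)
1832: Saturday (−1)
1831: Thursday (−2)
1830: Wednesday (−1)
3 March falls on a Wednesday in 1830.

1830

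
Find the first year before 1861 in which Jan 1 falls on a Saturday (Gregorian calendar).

1859

Jan 1 advances by 2 weekdays after a leap year and by 1 after a common year.
1861: Jan 1 is Tuesday.
1860: Sunday (leap)
1859: Saturday
1859 begins on a Saturday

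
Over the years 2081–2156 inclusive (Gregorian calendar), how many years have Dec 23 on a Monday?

Track Dec 23's weekday year by year (advancing +1, or +2 across a Feb 29):
  2081: Tue  2082: Wed (+1)  2083: Thu (+1)  2084: Sat (+2)  2085: Sun (+1)
  2086: Mon (+1) ✓  2087: Tue (+1)  2088: Thu (+2)  2089: Fri (+1)  2090: Sat (+1)
  2091: Sun (+1)  2092: Tue (+2)  2093: Wed (+1)  2094: Thu (+1)  … (48 more years) …
  2143: Mon (+1) ✓  2144: Wed (+2)  2145: Thu (+1)  2146: Fri (+1)  2147: Sat (+1)
  2148: Mon (+2) ✓  2149: Tue (+1)  2150: Wed (+1)  2151: Thu (+1)  2152: Sat (+2)
  2153: Sun (+1)  2154: Mon (+1) ✓  2155: Tue (+1)  2156: Thu (+2)
Monday years: 2086, 2097, 2109, 2115, 2120, 2126, 2137, 2143, 2148, 2154 — 10 in total.

10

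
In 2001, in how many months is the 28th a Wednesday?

3

Check the 28th of each month of 2001: Jan 28: Sun, Feb 28: Wed, Mar 28: Wed, Apr 28: Sat, May 28: Mon, Jun 28: Thu, Jul 28: Sat, Aug 28: Tue, Sep 28: Fri, Oct 28: Sun, Nov 28: Wed, Dec 28: Fri.
Wednesday occurs in February, March, November — 3 months.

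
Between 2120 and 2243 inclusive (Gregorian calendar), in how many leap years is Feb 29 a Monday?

Leap years in 2120–2243: 30 of them.
Feb 29 weekday advances by 5 (mod 7) from one leap year to the next four years later (or differs when a century non-leap intervenes).
Leap-day weekdays: 2120:Thu 2124:Tue 2128:Sun 2132:Fri 2136:Wed 2140:Mon✓ 2144:Sat 2148:Thu 2152:Tue 2156:Sun 2160:Fri 2164:Wed 2168:Mon✓ …(4 more)… 2188:Fri 2192:Wed 2196:Mon✓ 2204:Wed 2208:Mon✓ 2212:Sat 2216:Thu 2220:Tue 2224:Sun 2228:Fri 2232:Wed 2236:Mon✓ 2240:Sat
Monday: 2140, 2168, 2196, 2208, 2236 → 5.

5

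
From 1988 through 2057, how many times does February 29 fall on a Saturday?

3

Leap years in 1988–2057: 18 of them.
Feb 29 weekday advances by 5 (mod 7) from one leap year to the next four years later (or differs when a century non-leap intervenes).
Leap-day weekdays: 1988:Mon 1992:Sat✓ 1996:Thu 2000:Tue 2004:Sun 2008:Fri 2012:Wed 2016:Mon 2020:Sat✓ 2024:Thu 2028:Tue 2032:Sun 2036:Fri 2040:Wed 2044:Mon 2048:Sat✓ 2052:Thu 2056:Tue
Saturday: 1992, 2020, 2048 → 3.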